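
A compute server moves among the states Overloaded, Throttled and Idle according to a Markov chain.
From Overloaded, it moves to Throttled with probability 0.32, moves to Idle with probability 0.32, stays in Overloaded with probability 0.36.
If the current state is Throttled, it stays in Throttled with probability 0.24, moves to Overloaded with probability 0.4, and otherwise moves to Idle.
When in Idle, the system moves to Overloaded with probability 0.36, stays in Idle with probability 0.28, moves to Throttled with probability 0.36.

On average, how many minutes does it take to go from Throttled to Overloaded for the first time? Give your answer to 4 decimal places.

Let t(s) be the expected number of minutes to first reach Overloaded from state s, with t(Overloaded) = 0. Conditioning on the first minute:
t(Throttled) = 1 + 0.24·t(Throttled) + 0.36·t(Idle)
t(Idle) = 1 + 0.36·t(Throttled) + 0.28·t(Idle)
Solving: t(Throttled) = 2.5862, t(Idle) = 2.6820.
Expected minutes from Throttled to Overloaded: 2.5862.

2.5862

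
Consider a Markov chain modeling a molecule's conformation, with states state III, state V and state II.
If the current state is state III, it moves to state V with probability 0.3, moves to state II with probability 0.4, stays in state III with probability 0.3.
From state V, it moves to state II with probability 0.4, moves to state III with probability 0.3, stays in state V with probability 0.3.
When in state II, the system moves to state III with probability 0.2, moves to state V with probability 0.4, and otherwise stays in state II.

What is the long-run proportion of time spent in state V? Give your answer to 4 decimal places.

0.3400

Let the stationary distribution be π with π = πP and π_1 + π_2 + π_3 = 1.
π_1 = 0.3·π_1 + 0.3·π_2 + 0.2·π_3
π_2 = 0.3·π_1 + 0.3·π_2 + 0.4·π_3
Solving with the normalization constraint gives π = (0.2600, 0.3400, 0.4000).
So the stationary probability of state V is 0.3400.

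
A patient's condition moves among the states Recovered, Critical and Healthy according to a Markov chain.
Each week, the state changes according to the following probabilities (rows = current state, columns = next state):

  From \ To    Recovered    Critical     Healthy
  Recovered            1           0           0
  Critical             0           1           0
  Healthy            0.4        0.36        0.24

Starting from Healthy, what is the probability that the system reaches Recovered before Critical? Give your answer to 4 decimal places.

0.5263

Let h(s) be the probability of absorption at Recovered starting from transient state s. Then h(Recovered) = 1 and h(Critical) = 0. By first-step analysis:
h(Healthy) = 0.4·1 + 0.36·0 + 0.24·h(Healthy)
Solving: h(Healthy) = 0.5263.
Starting from Healthy, the probability is 0.5263.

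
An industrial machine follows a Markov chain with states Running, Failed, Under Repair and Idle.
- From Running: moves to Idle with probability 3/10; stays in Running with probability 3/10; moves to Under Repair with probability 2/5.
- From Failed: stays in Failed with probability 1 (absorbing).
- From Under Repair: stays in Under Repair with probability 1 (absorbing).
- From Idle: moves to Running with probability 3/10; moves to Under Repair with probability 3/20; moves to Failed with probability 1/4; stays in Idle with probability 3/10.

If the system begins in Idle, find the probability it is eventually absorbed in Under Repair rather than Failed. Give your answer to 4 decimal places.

Let h(s) be the probability of absorption at Under Repair starting from transient state s. Then h(Under Repair) = 1 and h(Failed) = 0. By first-step analysis:
h(Running) = 0.3·h(Running) + 0.4·1 + 0.3·h(Idle)
h(Idle) = 0.3·h(Running) + 0.25·0 + 0.15·1 + 0.3·h(Idle)
Solving: h(Running) = 0.8125, h(Idle) = 0.5625.
Starting from Idle, the probability is 0.5625.

0.5625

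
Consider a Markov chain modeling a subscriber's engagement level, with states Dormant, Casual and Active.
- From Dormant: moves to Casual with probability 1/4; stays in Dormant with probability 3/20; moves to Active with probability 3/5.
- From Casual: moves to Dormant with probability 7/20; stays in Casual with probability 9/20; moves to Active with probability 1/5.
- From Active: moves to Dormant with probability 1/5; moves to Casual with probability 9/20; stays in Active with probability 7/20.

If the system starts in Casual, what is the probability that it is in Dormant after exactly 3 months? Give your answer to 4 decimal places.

0.2445

Propagate the distribution vector 3 months from Casual.
After 0 months: (0.0000, 1.0000, 0.0000)
After 1 month: (0.3500, 0.4500, 0.2000)
After 2 months: (0.2500, 0.3800, 0.3700)
After 3 months: (0.2445, 0.4000, 0.3555)
P(in Dormant after 3 months) = 0.2445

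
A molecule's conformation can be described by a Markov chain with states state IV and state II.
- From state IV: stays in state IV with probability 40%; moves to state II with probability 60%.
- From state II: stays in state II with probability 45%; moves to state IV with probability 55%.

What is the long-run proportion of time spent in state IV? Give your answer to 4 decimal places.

Let the stationary distribution be π with π = πP and π_1 + π_2 = 1.
π_1 = 0.4·π_1 + 0.55·π_2
Solving with the normalization constraint gives π = (0.4783, 0.5217).
So the stationary probability of state IV is 0.4783.

0.4783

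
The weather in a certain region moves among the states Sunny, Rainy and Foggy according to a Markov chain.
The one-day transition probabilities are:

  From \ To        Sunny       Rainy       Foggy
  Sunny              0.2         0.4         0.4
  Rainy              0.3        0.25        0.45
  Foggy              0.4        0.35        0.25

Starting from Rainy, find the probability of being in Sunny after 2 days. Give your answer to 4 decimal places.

0.3150

Sum over the intermediate state after 1 day:
P = P(Rainy→Sunny)·P(Sunny→Sunny) + P(Rainy→Rainy)·P(Rainy→Sunny) + P(Rainy→Foggy)·P(Foggy→Sunny)
  = 0.3×0.2 + 0.25×0.3 + 0.45×0.4
  = 0.0600 + 0.0750 + 0.1800 = 0.3150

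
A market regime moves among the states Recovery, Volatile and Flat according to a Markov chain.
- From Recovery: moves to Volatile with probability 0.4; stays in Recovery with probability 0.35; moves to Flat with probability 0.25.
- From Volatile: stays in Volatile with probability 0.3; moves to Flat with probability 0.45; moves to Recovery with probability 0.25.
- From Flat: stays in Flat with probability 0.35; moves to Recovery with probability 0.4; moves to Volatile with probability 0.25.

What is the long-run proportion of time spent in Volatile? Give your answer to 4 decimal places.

Let the stationary distribution be π with π = πP and π_1 + π_2 + π_3 = 1.
π_1 = 0.35·π_1 + 0.25·π_2 + 0.4·π_3
π_2 = 0.4·π_1 + 0.3·π_2 + 0.25·π_3
Solving with the normalization constraint gives π = (0.3358, 0.3162, 0.3480).
So the stationary probability of Volatile is 0.3162.

0.3162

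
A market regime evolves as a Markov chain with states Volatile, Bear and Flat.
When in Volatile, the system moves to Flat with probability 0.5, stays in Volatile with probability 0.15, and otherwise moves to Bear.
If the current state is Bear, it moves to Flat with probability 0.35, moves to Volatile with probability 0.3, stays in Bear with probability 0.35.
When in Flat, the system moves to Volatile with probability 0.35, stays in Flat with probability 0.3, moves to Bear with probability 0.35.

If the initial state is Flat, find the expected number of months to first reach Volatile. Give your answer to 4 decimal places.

3.0075

Let t(s) be the expected number of months to first reach Volatile from state s, with t(Volatile) = 0. Conditioning on the first month:
t(Bear) = 1 + 0.35·t(Bear) + 0.35·t(Flat)
t(Flat) = 1 + 0.35·t(Bear) + 0.3·t(Flat)
Solving: t(Bear) = 3.1579, t(Flat) = 3.0075.
Expected months from Flat to Volatile: 3.0075.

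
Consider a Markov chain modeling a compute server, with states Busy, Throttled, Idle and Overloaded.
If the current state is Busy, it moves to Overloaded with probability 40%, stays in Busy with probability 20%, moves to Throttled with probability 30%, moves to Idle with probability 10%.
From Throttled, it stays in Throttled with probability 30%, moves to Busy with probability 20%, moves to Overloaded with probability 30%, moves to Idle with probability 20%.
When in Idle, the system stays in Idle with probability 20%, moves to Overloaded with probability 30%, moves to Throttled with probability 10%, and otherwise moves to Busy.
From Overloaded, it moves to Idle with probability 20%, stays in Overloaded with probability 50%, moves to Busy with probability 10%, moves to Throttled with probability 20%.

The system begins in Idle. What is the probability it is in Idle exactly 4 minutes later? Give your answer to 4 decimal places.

0.1808

Propagate the distribution vector 4 minutes from Idle.
After 0 minutes: (0.0000, 0.0000, 1.0000, 0.0000)
After 1 minute: (0.4000, 0.1000, 0.2000, 0.3000)
After 2 minutes: (0.2100, 0.2300, 0.1600, 0.4000)
After 3 minutes: (0.1920, 0.2280, 0.1790, 0.4010)
After 4 minutes: (0.1957, 0.2241, 0.1808, 0.3994)
P(in Idle after 4 minutes) = 0.1808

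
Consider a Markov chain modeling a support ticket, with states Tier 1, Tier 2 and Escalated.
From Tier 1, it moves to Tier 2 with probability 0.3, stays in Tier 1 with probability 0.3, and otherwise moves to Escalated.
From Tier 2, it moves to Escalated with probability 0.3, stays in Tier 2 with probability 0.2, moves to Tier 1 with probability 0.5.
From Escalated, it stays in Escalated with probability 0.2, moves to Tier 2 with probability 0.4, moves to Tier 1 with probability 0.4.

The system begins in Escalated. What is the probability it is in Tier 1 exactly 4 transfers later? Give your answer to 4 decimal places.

Propagate the distribution vector 4 transfers from Escalated.
After 0 transfers: (0.0000, 0.0000, 1.0000)
After 1 transfer: (0.4000, 0.4000, 0.2000)
After 2 transfers: (0.4000, 0.2800, 0.3200)
After 3 transfers: (0.3880, 0.3040, 0.3080)
After 4 transfers: (0.3916, 0.3004, 0.3080)
P(in Tier 1 after 4 transfers) = 0.3916

0.3916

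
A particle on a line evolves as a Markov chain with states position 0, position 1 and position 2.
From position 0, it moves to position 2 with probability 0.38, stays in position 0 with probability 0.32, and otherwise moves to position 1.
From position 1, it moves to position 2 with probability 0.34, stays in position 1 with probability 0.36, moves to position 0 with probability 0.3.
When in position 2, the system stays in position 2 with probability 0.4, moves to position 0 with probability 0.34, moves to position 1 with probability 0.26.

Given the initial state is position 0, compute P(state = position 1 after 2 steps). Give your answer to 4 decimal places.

Sum over the intermediate state after 1 step:
P = P(position 0→position 0)·P(position 0→position 1) + P(position 0→position 1)·P(position 1→position 1) + P(position 0→position 2)·P(position 2→position 1)
  = 0.32×0.3 + 0.3×0.36 + 0.38×0.26
  = 0.0960 + 0.1080 + 0.0988 = 0.3028

0.3028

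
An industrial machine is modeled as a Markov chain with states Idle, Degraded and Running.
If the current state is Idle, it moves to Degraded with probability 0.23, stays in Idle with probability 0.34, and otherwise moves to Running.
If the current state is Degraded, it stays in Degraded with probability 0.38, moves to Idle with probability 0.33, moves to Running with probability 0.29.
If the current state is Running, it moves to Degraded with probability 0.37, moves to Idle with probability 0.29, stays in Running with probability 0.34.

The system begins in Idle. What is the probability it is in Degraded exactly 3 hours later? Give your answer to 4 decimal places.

Propagate the distribution vector 3 hours from Idle.
After 0 hours: (1.0000, 0.0000, 0.0000)
After 1 hour: (0.3400, 0.2300, 0.4300)
After 2 hours: (0.3162, 0.3247, 0.3591)
After 3 hours: (0.3188, 0.3290, 0.3522)
P(in Degraded after 3 hours) = 0.3290

0.3290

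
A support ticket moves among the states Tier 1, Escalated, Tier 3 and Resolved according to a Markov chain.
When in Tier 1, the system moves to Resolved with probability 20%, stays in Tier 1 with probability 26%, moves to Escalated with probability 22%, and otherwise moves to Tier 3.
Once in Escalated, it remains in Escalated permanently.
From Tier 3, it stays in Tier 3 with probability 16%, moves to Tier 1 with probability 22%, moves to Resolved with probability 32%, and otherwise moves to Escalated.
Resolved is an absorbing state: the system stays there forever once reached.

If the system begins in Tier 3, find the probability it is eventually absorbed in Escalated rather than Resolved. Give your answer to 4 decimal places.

Let h(s) be the probability of absorption at Escalated starting from transient state s. Then h(Escalated) = 1 and h(Resolved) = 0. By first-step analysis:
h(Tier 1) = 0.26·h(Tier 1) + 0.22·1 + 0.32·h(Tier 3) + 0.2·0
h(Tier 3) = 0.22·h(Tier 1) + 0.3·1 + 0.16·h(Tier 3) + 0.32·0
Solving: h(Tier 1) = 0.5094, h(Tier 3) = 0.4906.
Starting from Tier 3, the probability is 0.4906.

0.4906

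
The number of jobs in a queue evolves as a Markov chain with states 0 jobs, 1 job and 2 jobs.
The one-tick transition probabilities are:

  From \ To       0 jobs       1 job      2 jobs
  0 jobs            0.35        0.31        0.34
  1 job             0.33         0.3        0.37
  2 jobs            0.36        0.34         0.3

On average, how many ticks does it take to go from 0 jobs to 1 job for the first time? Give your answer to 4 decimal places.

Let t(s) be the expected number of ticks to first reach 1 job from state s, with t(1 job) = 0. Conditioning on the first tick:
t(0 jobs) = 1 + 0.35·t(0 jobs) + 0.34·t(2 jobs)
t(2 jobs) = 1 + 0.36·t(0 jobs) + 0.3·t(2 jobs)
Solving: t(0 jobs) = 3.1269, t(2 jobs) = 3.0367.
Expected ticks from 0 jobs to 1 job: 3.1269.

3.1269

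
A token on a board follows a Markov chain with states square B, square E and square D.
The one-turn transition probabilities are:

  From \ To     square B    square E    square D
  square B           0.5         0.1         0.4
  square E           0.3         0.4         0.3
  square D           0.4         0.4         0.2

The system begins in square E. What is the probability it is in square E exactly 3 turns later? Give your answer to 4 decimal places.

Propagate the distribution vector 3 turns from square E.
After 0 turns: (0.0000, 1.0000, 0.0000)
After 1 turn: (0.3000, 0.4000, 0.3000)
After 2 turns: (0.3900, 0.3100, 0.3000)
After 3 turns: (0.4080, 0.2830, 0.3090)
P(in square E after 3 turns) = 0.2830

0.2830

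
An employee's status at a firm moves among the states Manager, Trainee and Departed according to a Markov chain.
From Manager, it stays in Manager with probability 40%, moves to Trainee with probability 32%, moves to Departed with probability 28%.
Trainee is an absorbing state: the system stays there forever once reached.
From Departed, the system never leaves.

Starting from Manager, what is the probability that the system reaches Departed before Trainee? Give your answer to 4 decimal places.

Let h(s) be the probability of absorption at Departed starting from transient state s. Then h(Departed) = 1 and h(Trainee) = 0. By first-step analysis:
h(Manager) = 0.4·h(Manager) + 0.32·0 + 0.28·1
Solving: h(Manager) = 0.4667.
Starting from Manager, the probability is 0.4667.

0.4667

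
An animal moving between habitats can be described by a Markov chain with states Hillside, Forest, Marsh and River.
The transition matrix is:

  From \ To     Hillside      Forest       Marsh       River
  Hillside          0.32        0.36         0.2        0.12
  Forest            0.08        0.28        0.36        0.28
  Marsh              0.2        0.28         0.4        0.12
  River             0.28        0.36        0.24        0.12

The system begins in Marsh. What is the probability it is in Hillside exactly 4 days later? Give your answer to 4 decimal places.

0.2005

Propagate the distribution vector 4 days from Marsh.
After 0 days: (0.0000, 0.0000, 1.0000, 0.0000)
After 1 day: (0.2000, 0.2800, 0.4000, 0.1200)
After 2 days: (0.2000, 0.3056, 0.3296, 0.1648)
After 3 days: (0.2005, 0.3092, 0.3214, 0.1689)
After 4 days: (0.2005, 0.3096, 0.3205, 0.1695)
P(in Hillside after 4 days) = 0.2005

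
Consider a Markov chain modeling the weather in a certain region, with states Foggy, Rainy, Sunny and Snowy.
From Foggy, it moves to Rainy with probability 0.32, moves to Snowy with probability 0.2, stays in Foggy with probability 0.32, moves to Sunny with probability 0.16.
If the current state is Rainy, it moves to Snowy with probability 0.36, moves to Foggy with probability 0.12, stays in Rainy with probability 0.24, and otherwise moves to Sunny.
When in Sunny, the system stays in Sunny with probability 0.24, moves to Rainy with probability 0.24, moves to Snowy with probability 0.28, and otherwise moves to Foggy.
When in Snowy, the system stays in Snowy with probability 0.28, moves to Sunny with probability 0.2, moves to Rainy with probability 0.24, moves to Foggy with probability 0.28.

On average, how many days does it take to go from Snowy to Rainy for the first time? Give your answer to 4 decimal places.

3.8069

Let t(s) be the expected number of days to first reach Rainy from state s, with t(Rainy) = 0. Conditioning on the first day:
t(Foggy) = 1 + 0.32·t(Foggy) + 0.16·t(Sunny) + 0.2·t(Snowy)
t(Sunny) = 1 + 0.24·t(Foggy) + 0.24·t(Sunny) + 0.28·t(Snowy)
t(Snowy) = 1 + 0.28·t(Foggy) + 0.2·t(Sunny) + 0.28·t(Snowy)
Solving: t(Foggy) = 3.4891, t(Sunny) = 3.8202, t(Snowy) = 3.8069.
Expected days from Snowy to Rainy: 3.8069.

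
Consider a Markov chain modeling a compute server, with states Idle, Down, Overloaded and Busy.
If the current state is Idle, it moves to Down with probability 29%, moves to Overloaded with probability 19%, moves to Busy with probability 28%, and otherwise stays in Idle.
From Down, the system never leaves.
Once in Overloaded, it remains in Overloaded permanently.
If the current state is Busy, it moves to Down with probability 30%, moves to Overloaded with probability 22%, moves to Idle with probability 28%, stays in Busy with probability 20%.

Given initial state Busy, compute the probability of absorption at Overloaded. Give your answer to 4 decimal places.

Let h(s) be the probability of absorption at Overloaded starting from transient state s. Then h(Overloaded) = 1 and h(Down) = 0. By first-step analysis:
h(Idle) = 0.24·h(Idle) + 0.29·0 + 0.19·1 + 0.28·h(Busy)
h(Busy) = 0.28·h(Idle) + 0.3·0 + 0.22·1 + 0.2·h(Busy)
Solving: h(Idle) = 0.4033, h(Busy) = 0.4162.
Starting from Busy, the probability is 0.4162.

0.4162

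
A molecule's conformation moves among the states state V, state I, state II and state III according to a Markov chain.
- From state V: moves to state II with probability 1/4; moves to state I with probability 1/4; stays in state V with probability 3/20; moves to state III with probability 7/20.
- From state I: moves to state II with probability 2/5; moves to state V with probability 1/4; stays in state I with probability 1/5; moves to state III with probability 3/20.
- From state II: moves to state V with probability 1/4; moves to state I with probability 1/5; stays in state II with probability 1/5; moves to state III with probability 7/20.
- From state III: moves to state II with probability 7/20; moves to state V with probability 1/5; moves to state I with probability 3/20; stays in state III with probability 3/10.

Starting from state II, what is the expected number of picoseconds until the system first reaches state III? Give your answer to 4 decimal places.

3.2496

Let t(s) be the expected number of picoseconds to first reach state III from state s, with t(state III) = 0. Conditioning on the first picosecond:
t(state V) = 1 + 0.15·t(state V) + 0.25·t(state I) + 0.25·t(state II)
t(state I) = 1 + 0.25·t(state V) + 0.2·t(state I) + 0.4·t(state II)
t(state II) = 1 + 0.25·t(state V) + 0.2·t(state I) + 0.2·t(state II)
Solving: t(state V) = 3.2792, t(state I) = 3.8996, t(state II) = 3.2496.
Expected picoseconds from state II to state III: 3.2496.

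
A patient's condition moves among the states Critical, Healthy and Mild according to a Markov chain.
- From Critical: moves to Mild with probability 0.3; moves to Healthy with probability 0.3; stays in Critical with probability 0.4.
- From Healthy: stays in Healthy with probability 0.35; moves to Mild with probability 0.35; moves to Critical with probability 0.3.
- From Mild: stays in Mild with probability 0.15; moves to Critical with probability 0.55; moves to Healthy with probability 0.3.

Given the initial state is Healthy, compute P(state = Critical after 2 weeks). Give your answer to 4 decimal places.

Sum over the intermediate state after 1 week:
P = P(Healthy→Critical)·P(Critical→Critical) + P(Healthy→Healthy)·P(Healthy→Critical) + P(Healthy→Mild)·P(Mild→Critical)
  = 0.3×0.4 + 0.35×0.3 + 0.35×0.55
  = 0.1200 + 0.1050 + 0.1925 = 0.4175

0.4175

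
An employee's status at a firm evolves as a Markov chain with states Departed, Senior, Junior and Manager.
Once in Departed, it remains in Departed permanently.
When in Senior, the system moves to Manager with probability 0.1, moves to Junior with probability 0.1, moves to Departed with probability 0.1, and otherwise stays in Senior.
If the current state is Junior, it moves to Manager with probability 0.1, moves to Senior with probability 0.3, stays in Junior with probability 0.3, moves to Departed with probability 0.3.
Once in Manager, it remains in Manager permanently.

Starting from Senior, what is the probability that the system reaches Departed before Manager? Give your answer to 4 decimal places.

0.5556

Let h(s) be the probability of absorption at Departed starting from transient state s. Then h(Departed) = 1 and h(Manager) = 0. By first-step analysis:
h(Senior) = 0.1·1 + 0.7·h(Senior) + 0.1·h(Junior) + 0.1·0
h(Junior) = 0.3·1 + 0.3·h(Senior) + 0.3·h(Junior) + 0.1·0
Solving: h(Senior) = 0.5556, h(Junior) = 0.6667.
Starting from Senior, the probability is 0.5556.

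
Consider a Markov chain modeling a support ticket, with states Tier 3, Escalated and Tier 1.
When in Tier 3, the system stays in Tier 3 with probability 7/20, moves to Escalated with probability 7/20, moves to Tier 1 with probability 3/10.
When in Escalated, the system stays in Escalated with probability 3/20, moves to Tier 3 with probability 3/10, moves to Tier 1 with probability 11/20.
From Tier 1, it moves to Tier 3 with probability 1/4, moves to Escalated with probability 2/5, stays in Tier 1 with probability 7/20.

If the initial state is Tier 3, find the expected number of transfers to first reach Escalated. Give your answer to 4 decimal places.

2.7338

Let t(s) be the expected number of transfers to first reach Escalated from state s, with t(Escalated) = 0. Conditioning on the first transfer:
t(Tier 3) = 1 + 0.35·t(Tier 3) + 0.3·t(Tier 1)
t(Tier 1) = 1 + 0.25·t(Tier 3) + 0.35·t(Tier 1)
Solving: t(Tier 3) = 2.7338, t(Tier 1) = 2.5899.
Expected transfers from Tier 3 to Escalated: 2.7338.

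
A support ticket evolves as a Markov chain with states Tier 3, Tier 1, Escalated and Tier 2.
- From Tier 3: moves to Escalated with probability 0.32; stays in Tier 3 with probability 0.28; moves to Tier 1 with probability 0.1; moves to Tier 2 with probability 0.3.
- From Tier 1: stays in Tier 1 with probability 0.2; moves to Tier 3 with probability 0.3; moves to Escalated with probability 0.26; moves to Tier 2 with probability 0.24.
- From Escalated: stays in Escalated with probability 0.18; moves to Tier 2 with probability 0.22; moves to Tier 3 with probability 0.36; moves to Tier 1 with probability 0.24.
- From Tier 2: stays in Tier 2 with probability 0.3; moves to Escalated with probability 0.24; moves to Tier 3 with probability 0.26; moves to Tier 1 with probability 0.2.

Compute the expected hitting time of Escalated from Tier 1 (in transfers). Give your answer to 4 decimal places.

3.6828

Let t(s) be the expected number of transfers to first reach Escalated from state s, with t(Escalated) = 0. Conditioning on the first transfer:
t(Tier 3) = 1 + 0.28·t(Tier 3) + 0.1·t(Tier 1) + 0.3·t(Tier 2)
t(Tier 1) = 1 + 0.3·t(Tier 3) + 0.2·t(Tier 1) + 0.24·t(Tier 2)
t(Tier 2) = 1 + 0.26·t(Tier 3) + 0.2·t(Tier 1) + 0.3·t(Tier 2)
Solving: t(Tier 3) = 3.4713, t(Tier 1) = 3.6828, t(Tier 2) = 3.7701.
Expected transfers from Tier 1 to Escalated: 3.6828.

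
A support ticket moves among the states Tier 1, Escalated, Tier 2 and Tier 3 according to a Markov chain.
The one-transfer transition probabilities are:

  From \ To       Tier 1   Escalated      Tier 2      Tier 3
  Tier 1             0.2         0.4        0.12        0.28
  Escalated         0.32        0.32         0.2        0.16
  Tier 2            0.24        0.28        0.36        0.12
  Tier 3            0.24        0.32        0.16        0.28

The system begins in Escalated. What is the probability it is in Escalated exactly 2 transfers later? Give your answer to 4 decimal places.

Propagate the distribution vector 2 transfers from Escalated.
After 0 transfers: (0.0000, 1.0000, 0.0000, 0.0000)
After 1 transfer: (0.3200, 0.3200, 0.2000, 0.1600)
After 2 transfers: (0.2528, 0.3376, 0.2000, 0.2096)
P(in Escalated after 2 transfers) = 0.3376

0.3376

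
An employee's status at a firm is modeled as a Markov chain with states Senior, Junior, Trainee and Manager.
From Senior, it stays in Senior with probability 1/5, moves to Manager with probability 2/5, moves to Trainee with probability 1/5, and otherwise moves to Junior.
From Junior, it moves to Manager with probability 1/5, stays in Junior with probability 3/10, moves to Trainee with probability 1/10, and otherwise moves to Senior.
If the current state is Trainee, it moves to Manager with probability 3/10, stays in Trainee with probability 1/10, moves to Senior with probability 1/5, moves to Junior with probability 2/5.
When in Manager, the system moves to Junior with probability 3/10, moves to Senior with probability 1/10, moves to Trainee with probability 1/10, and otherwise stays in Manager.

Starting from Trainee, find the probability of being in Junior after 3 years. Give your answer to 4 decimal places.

Propagate the distribution vector 3 years from Trainee.
After 0 years: (0.0000, 0.0000, 1.0000, 0.0000)
After 1 year: (0.2000, 0.4000, 0.1000, 0.3000)
After 2 years: (0.2500, 0.2900, 0.1200, 0.3400)
After 3 years: (0.2240, 0.2870, 0.1250, 0.3640)
P(in Junior after 3 years) = 0.2870

0.2870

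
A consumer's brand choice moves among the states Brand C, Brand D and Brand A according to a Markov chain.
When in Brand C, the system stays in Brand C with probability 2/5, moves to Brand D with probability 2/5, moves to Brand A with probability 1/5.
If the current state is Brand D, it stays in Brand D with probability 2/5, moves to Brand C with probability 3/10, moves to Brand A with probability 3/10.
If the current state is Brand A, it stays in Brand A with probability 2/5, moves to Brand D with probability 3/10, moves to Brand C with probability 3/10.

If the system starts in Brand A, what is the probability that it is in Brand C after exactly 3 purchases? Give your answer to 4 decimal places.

Propagate the distribution vector 3 purchases from Brand A.
After 0 purchases: (0.0000, 0.0000, 1.0000)
After 1 purchase: (0.3000, 0.3000, 0.4000)
After 2 purchases: (0.3300, 0.3600, 0.3100)
After 3 purchases: (0.3330, 0.3690, 0.2980)
P(in Brand C after 3 purchases) = 0.3330

0.3330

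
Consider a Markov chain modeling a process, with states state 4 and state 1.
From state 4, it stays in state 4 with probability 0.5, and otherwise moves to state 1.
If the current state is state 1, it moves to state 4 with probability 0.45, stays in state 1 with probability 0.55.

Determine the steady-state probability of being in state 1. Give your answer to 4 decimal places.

0.5263

Let the stationary distribution be π with π = πP and π_1 + π_2 = 1.
π_1 = 0.5·π_1 + 0.45·π_2
Solving with the normalization constraint gives π = (0.4737, 0.5263).
So the stationary probability of state 1 is 0.5263.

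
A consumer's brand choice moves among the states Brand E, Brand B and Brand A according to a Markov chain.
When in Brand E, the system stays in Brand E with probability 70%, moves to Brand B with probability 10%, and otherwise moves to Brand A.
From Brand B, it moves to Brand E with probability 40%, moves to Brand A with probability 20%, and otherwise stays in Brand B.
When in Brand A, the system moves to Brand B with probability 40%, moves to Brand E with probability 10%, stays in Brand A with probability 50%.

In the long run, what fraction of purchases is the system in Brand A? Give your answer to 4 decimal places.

0.2857

Let the stationary distribution be π with π = πP and π_1 + π_2 + π_3 = 1.
π_1 = 0.7·π_1 + 0.4·π_2 + 0.1·π_3
π_2 = 0.1·π_1 + 0.4·π_2 + 0.4·π_3
Solving with the normalization constraint gives π = (0.4490, 0.2653, 0.2857).
So the stationary probability of Brand A is 0.2857.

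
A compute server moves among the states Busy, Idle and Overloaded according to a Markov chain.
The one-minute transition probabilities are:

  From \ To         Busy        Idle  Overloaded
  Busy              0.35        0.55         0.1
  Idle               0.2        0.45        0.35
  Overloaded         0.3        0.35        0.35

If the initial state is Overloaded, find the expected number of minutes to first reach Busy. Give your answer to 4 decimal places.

3.8298

Let t(s) be the expected number of minutes to first reach Busy from state s, with t(Busy) = 0. Conditioning on the first minute:
t(Idle) = 1 + 0.45·t(Idle) + 0.35·t(Overloaded)
t(Overloaded) = 1 + 0.35·t(Idle) + 0.35·t(Overloaded)
Solving: t(Idle) = 4.2553, t(Overloaded) = 3.8298.
Expected minutes from Overloaded to Busy: 3.8298.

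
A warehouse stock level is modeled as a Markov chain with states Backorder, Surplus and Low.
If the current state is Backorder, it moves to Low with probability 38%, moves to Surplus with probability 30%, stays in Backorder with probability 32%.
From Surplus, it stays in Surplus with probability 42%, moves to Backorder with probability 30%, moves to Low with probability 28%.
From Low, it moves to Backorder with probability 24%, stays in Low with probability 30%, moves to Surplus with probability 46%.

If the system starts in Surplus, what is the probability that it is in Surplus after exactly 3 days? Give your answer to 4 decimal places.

0.3979

Propagate the distribution vector 3 days from Surplus.
After 0 days: (0.0000, 1.0000, 0.0000)
After 1 day: (0.3000, 0.4200, 0.2800)
After 2 days: (0.2892, 0.3952, 0.3156)
After 3 days: (0.2868, 0.3979, 0.3152)
P(in Surplus after 3 days) = 0.3979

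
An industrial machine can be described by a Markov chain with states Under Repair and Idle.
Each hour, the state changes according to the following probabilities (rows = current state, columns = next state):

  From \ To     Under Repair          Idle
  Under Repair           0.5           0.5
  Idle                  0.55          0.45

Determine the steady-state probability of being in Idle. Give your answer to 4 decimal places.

Let the stationary distribution be π with π = πP and π_1 + π_2 = 1.
π_1 = 0.5·π_1 + 0.55·π_2
Solving with the normalization constraint gives π = (0.5238, 0.4762).
So the stationary probability of Idle is 0.4762.

0.4762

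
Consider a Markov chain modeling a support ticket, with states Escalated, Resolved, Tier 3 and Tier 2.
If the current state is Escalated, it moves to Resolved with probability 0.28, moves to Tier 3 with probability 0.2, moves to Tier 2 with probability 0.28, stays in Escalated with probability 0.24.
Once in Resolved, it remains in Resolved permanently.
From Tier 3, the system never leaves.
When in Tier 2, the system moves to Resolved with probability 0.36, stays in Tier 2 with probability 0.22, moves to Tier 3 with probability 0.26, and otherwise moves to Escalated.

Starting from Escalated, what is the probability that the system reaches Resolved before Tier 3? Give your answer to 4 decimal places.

Let h(s) be the probability of absorption at Resolved starting from transient state s. Then h(Resolved) = 1 and h(Tier 3) = 0. By first-step analysis:
h(Escalated) = 0.24·h(Escalated) + 0.28·1 + 0.2·0 + 0.28·h(Tier 2)
h(Tier 2) = 0.16·h(Escalated) + 0.36·1 + 0.26·0 + 0.22·h(Tier 2)
Solving: h(Escalated) = 0.5825, h(Tier 2) = 0.5810.
Starting from Escalated, the probability is 0.5825.

0.5825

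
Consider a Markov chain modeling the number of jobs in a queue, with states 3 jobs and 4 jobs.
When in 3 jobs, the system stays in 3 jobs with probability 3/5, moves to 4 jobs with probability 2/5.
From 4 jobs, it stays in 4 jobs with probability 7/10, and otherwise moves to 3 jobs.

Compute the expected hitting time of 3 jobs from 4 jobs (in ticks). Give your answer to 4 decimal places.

Let t(s) be the expected number of ticks to first reach 3 jobs from state s, with t(3 jobs) = 0. Conditioning on the first tick:
t(4 jobs) = 1 + 0.7·t(4 jobs)
Solving: t(4 jobs) = 3.3333.
Expected ticks from 4 jobs to 3 jobs: 3.3333.

3.3333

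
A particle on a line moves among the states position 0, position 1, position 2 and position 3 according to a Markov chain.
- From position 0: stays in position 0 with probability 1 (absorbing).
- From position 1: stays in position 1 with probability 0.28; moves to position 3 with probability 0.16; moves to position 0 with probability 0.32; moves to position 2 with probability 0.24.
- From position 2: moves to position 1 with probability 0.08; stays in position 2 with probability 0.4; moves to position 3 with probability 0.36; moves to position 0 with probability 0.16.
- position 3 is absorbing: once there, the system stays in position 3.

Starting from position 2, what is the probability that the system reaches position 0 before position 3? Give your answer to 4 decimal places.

Let h(s) be the probability of absorption at position 0 starting from transient state s. Then h(position 0) = 1 and h(position 3) = 0. By first-step analysis:
h(position 1) = 0.32·1 + 0.28·h(position 1) + 0.24·h(position 2) + 0.16·0
h(position 2) = 0.16·1 + 0.08·h(position 1) + 0.4·h(position 2) + 0.36·0
Solving: h(position 1) = 0.5581, h(position 2) = 0.3411.
Starting from position 2, the probability is 0.3411.

0.3411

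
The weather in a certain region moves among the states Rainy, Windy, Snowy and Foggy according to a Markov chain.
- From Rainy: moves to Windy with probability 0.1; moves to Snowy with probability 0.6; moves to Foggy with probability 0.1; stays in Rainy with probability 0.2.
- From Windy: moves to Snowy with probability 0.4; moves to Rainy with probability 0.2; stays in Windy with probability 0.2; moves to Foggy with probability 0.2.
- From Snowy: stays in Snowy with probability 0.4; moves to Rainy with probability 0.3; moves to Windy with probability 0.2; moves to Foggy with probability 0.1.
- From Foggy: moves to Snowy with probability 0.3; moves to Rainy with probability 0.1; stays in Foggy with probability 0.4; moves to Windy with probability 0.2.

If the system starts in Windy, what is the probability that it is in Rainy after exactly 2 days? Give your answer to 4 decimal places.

0.2200

Propagate the distribution vector 2 days from Windy.
After 0 days: (0.0000, 1.0000, 0.0000, 0.0000)
After 1 day: (0.2000, 0.2000, 0.4000, 0.2000)
After 2 days: (0.2200, 0.1800, 0.4200, 0.1800)
P(in Rainy after 2 days) = 0.2200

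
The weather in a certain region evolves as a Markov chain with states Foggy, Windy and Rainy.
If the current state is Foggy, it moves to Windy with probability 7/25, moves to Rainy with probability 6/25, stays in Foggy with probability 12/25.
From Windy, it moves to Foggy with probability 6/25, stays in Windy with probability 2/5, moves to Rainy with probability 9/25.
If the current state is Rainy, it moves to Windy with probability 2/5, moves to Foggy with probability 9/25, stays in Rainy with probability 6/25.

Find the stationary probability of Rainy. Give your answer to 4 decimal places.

Let the stationary distribution be π with π = πP and π_1 + π_2 + π_3 = 1.
π_1 = 0.48·π_1 + 0.24·π_2 + 0.36·π_3
π_2 = 0.28·π_1 + 0.4·π_2 + 0.4·π_3
Solving with the normalization constraint gives π = (0.3604, 0.3567, 0.2828).
So the stationary probability of Rainy is 0.2828.

0.2828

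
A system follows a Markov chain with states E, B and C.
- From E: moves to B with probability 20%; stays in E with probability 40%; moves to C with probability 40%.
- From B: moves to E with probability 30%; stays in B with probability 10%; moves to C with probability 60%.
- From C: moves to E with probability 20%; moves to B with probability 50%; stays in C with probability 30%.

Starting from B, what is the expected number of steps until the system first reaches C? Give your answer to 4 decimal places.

Let t(s) be the expected number of steps to first reach C from state s, with t(C) = 0. Conditioning on the first step:
t(E) = 1 + 0.4·t(E) + 0.2·t(B)
t(B) = 1 + 0.3·t(E) + 0.1·t(B)
Solving: t(E) = 2.2917, t(B) = 1.8750.
Expected steps from B to C: 1.8750.

1.8750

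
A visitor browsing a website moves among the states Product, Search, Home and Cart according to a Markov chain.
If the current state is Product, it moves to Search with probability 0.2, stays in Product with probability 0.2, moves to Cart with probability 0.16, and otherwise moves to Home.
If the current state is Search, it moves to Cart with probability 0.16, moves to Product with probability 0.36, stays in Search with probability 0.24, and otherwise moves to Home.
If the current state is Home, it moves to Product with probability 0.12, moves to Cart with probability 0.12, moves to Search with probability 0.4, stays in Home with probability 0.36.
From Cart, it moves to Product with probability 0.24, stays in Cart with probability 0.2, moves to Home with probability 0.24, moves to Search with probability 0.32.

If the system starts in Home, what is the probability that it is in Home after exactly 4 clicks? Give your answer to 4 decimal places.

Propagate the distribution vector 4 clicks from Home.
After 0 clicks: (0.0000, 0.0000, 1.0000, 0.0000)
After 1 click: (0.1200, 0.4000, 0.3600, 0.1200)
After 2 clicks: (0.2400, 0.3024, 0.3072, 0.1504)
After 3 clicks: (0.2298, 0.2916, 0.3249, 0.1537)
After 4 clicks: (0.2268, 0.2951, 0.3249, 0.1532)
P(in Home after 4 clicks) = 0.3249

0.3249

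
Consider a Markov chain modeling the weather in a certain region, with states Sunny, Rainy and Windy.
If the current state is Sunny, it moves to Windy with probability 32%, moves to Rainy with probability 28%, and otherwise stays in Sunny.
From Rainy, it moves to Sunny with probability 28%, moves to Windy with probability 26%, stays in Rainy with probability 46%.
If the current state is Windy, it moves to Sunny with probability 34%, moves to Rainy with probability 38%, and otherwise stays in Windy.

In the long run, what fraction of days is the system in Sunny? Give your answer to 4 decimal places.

Let the stationary distribution be π with π = πP and π_1 + π_2 + π_3 = 1.
π_1 = 0.4·π_1 + 0.28·π_2 + 0.34·π_3
π_2 = 0.28·π_1 + 0.46·π_2 + 0.38·π_3
Solving with the normalization constraint gives π = (0.3377, 0.3763, 0.2860).
So the stationary probability of Sunny is 0.3377.

0.3377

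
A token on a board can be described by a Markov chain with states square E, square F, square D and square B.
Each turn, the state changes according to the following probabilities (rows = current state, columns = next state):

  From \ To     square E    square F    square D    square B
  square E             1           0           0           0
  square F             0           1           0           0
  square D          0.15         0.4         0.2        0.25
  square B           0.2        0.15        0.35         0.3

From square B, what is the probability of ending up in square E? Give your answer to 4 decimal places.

Let h(s) be the probability of absorption at square E starting from transient state s. Then h(square E) = 1 and h(square F) = 0. By first-step analysis:
h(square D) = 0.15·1 + 0.4·0 + 0.2·h(square D) + 0.25·h(square B)
h(square B) = 0.2·1 + 0.15·0 + 0.35·h(square D) + 0.3·h(square B)
Solving: h(square D) = 0.3280, h(square B) = 0.4497.
Starting from square B, the probability is 0.4497.

0.4497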